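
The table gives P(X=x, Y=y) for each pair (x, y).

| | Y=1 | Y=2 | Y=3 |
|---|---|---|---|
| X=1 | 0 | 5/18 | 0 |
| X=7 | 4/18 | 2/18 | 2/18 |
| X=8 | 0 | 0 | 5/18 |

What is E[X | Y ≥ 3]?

54/7

P(Y ≥ 3) = 7/18.
Σ X·P over the event = 7·(2/18) + 8·(5/18) = 3.
E[X | Y ≥ 3] = (3) / (7/18) = 54/7.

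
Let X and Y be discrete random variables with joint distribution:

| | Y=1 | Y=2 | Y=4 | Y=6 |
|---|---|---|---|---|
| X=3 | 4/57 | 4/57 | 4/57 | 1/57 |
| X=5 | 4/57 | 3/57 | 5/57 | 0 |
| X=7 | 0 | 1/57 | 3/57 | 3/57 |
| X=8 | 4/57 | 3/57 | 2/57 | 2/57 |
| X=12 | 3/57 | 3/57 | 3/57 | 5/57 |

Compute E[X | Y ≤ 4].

P(Y ≤ 4) = 46/57.
Summing X·P(X=x,Y=y) over the conditioning event gives 16/3.
E[X | Y ≤ 4] = (16/3) / (46/57) = 152/23.

152/23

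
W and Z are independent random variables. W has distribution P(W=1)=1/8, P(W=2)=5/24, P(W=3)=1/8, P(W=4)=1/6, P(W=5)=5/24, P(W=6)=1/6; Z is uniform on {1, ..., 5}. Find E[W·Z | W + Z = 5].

76/15

P(W + Z = 5) = 1/8.
Summing WZ·P(x,y) over outcomes with W + Z = 5 gives 19/30.
E[W·Z | W + Z = 5] = (19/30) / (1/8) = 76/15.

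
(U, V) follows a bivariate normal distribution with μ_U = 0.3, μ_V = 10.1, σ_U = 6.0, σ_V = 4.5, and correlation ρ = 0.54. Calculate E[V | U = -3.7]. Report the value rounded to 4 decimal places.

For a bivariate normal, E[V | U=x] = μ_V + ρ·(σ_V/σ_U)·(x − μ_U).
E[V | U=-3.7] = 10.1 + (0.54)·(4.5/6.0)·(-3.7 − (0.3)) = 10.1 + (0.405)·(-4) = 8.4800.

8.4800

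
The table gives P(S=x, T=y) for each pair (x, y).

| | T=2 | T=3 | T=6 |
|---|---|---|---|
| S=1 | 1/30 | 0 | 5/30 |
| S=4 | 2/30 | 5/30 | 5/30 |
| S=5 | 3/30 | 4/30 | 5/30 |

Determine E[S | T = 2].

4

P(T = 2) = 1/5.
Σ S·P over the event = 1·(1/30) + 4·(2/30) + 5·(3/30) = 4/5.
E[S | T = 2] = (4/5) / (1/5) = 4.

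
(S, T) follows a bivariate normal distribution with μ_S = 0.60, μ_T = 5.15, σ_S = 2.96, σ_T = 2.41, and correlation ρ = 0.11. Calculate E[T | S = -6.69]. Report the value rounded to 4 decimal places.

For a bivariate normal, E[T | S=x] = μ_T + ρ·(σ_T/σ_S)·(x − μ_S).
E[T | S=-6.69] = 5.15 + (0.11)·(2.41/2.96)·(-6.69 − (0.60)) = 5.15 + (0.089561)·(-7.29) = 4.4971.

4.4971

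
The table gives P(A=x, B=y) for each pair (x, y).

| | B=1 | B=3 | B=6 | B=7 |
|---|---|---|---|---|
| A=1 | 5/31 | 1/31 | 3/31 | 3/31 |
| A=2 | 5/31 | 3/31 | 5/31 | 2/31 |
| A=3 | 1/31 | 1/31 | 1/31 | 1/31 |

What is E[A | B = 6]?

P(B = 6) = 9/31.
Σ A·P over the event = 1·(3/31) + 2·(5/31) + 3·(1/31) = 16/31.
E[A | B = 6] = (16/31) / (9/31) = 16/9.

16/9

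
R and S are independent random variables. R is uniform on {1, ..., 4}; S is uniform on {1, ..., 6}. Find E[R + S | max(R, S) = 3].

24/5

Outcomes with max(R, S) = 3: (1,3), (2,3), (3,1), (3,2), (3,3), each with probability 1/24.
E[R + S | max(R, S) = 3] = (4 + 5 + 4 + 5 + 6) / 5 = 24/5.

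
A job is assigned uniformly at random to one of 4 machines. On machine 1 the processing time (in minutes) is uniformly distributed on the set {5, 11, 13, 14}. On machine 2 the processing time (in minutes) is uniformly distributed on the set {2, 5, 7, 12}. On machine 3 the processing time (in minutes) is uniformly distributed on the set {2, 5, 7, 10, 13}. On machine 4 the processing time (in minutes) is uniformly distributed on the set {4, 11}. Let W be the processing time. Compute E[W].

643/80

E[W | machine 1] = (5+11+13+14)/4 = 43/4.
E[W | machine 2] = (2+5+7+12)/4 = 13/2.
E[W | machine 3] = (2+5+7+10+13)/5 = 37/5.
E[W | machine 4] = (4+11)/2 = 15/2.
By the law of total expectation,
E[W] = (1/4)·(43/4) + (1/4)·(13/2) + (1/4)·(37/5) + (1/4)·(15/2) = 643/80.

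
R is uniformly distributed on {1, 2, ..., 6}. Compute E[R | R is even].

4

Given R is even, R is equally likely to be any of {2, 4, 6}.
E[R | R is even] = (2 + 4 + 6) / 3 = 4.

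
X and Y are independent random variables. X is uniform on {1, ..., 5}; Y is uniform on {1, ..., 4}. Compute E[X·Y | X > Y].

P(X > Y) = 1/2.
Summing XY·P(x,y) over outcomes with X > Y gives 17/4.
E[X·Y | X > Y] = (17/4) / (1/2) = 17/2.

17/2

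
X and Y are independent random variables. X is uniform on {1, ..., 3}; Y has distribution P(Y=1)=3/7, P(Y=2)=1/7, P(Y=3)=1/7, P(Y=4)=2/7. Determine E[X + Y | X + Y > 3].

P(X + Y > 3) = 2/3.
Summing (X+Y)·P(x,y) over outcomes with X + Y > 3 gives 24/7.
E[X + Y | X + Y > 3] = (24/7) / (2/3) = 36/7.

36/7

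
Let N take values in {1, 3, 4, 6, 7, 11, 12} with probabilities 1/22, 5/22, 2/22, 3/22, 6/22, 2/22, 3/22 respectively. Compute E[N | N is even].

P(N is even) = 4/11.
Σ over the event: 4·1/11 + 6·3/22 + 12·3/22 = 31/11.
E[N | N is even] = (31/11) / (4/11) = 31/4.

31/4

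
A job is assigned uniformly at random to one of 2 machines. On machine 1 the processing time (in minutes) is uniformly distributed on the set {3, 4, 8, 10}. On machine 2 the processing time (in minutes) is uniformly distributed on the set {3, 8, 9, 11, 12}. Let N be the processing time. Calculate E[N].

E[N | machine 1] = (3+4+8+10)/4 = 25/4.
E[N | machine 2] = (3+8+9+11+12)/5 = 43/5.
By the law of total expectation,
E[N] = (1/2)·(25/4) + (1/2)·(43/5) = 297/40.

297/40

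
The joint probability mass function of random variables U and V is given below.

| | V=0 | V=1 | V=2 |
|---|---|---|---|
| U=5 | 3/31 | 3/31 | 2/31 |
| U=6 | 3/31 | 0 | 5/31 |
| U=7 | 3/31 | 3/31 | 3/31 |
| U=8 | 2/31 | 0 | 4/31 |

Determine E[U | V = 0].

P(V = 0) = 11/31.
Σ U·P over the event = 5·(3/31) + 6·(3/31) + 7·(3/31) + 8·(2/31) = 70/31.
E[U | V = 0] = (70/31) / (11/31) = 70/11.

70/11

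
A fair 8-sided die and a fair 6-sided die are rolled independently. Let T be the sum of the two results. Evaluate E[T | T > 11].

38/3

P(T > 11) = 1/8.
Σ over the event: 12·1/16 + 13·1/24 + 14·1/48 = 19/12.
E[T | T > 11] = (19/12) / (1/8) = 38/3.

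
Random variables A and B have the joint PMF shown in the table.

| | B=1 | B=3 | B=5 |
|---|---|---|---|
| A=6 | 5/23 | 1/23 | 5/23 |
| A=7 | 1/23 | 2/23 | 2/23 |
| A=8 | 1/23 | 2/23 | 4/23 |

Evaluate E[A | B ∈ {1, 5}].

P(B ∈ {1, 5}) = 18/23.
Σ A·P over the event = 6·(5/23) + 6·(5/23) + 7·(1/23) + 7·(2/23) + 8·(1/23) + 8·(4/23) = 121/23.
E[A | B ∈ {1, 5}] = (121/23) / (18/23) = 121/18.

121/18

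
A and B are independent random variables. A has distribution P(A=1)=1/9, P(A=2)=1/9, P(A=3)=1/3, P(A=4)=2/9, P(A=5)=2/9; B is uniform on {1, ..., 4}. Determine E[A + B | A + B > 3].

P(A + B > 3) = 11/12.
Summing (A+B)·P(x,y) over outcomes with A + B > 3 gives 101/18.
E[A + B | A + B > 3] = (101/18) / (11/12) = 202/33.

202/33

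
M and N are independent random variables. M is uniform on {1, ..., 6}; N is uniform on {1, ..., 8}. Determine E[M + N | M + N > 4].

P(M + N > 4) = 7/8.
Summing (M+N)·P(x,y) over outcomes with M + N > 4 gives 91/12.
E[M + N | M + N > 4] = (91/12) / (7/8) = 26/3.

26/3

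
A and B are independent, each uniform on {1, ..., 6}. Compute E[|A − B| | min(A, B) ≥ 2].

8/5

P(min(A, B) ≥ 2) = 25/36.
Summing |A−B|·P(x,y) over outcomes with min(A, B) ≥ 2 gives 10/9.
E[|A − B| | min(A, B) ≥ 2] = (10/9) / (25/36) = 8/5.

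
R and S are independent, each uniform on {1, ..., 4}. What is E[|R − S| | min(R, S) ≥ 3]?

1/2

P(min(R, S) ≥ 3) = 1/4.
Summing |R−S|·P(x,y) over outcomes with min(R, S) ≥ 3 gives 1/8.
E[|R − S| | min(R, S) ≥ 3] = (1/8) / (1/4) = 1/2.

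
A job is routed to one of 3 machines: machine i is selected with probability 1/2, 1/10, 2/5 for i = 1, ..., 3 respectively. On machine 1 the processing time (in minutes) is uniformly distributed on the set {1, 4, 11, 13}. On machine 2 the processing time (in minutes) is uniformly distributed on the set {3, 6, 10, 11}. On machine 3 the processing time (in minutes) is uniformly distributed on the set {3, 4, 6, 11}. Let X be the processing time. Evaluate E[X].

E[X | machine 1] = (1+4+11+13)/4 = 29/4.
E[X | machine 2] = (3+6+10+11)/4 = 15/2.
E[X | machine 3] = (3+4+6+11)/4 = 6.
E[X] = (1/2)·(29/4) + (1/10)·(15/2) + (2/5)·(6) = 271/40.

271/40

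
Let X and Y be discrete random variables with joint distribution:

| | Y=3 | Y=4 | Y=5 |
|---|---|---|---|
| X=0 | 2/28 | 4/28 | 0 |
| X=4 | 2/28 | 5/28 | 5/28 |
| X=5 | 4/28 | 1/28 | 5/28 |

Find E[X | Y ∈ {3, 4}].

P(Y ∈ {3, 4}) = 9/14.
Σ X·P over the event = 0·(2/28) + 0·(4/28) + 4·(2/28) + 4·(5/28) + 5·(4/28) + 5·(1/28) = 53/28.
E[X | Y ∈ {3, 4}] = (53/28) / (9/14) = 53/18.

53/18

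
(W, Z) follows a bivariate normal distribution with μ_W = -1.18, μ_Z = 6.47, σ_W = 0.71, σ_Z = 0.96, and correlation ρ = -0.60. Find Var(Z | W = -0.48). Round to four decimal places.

0.5898

The conditional variance in a bivariate normal is σ_Z²(1 − ρ²), independent of x.
Var(Z | W=-0.48) = (0.96)²·(1 − (-0.60)²) = 0.9216·0.64 = 0.5898.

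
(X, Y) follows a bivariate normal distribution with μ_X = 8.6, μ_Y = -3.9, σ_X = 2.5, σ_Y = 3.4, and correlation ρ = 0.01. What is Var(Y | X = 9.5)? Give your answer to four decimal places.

The conditional variance in a bivariate normal is σ_Y²(1 − ρ²), independent of x.
Var(Y | X=9.5) = (3.4)²·(1 − (0.01)²) = 11.56·0.9999 = 11.5588.

11.5588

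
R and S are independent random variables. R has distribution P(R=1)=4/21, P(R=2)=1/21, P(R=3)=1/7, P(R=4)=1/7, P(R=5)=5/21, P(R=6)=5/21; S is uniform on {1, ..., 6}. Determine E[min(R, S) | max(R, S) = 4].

9/4

P(max(R, S) = 4) = 10/63.
Summing min(R,S)·P(x,y) over outcomes with max(R, S) = 4 gives 5/14.
E[min(R, S) | max(R, S) = 4] = (5/14) / (10/63) = 9/4.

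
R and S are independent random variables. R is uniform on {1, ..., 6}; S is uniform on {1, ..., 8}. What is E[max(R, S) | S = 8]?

8

Outcomes with S = 8: (1,8), (2,8), (3,8), (4,8), (5,8), (6,8), each with probability 1/48.
E[max(R, S) | S = 8] = (8 + 8 + 8 + 8 + 8 + 8) / 6 = 8.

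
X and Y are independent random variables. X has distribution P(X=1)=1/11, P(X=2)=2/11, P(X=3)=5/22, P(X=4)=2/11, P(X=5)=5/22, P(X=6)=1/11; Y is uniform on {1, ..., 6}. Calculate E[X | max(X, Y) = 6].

69/16

P(max(X, Y) = 6) = 8/33.
Summing X·P(x,y) over outcomes with max(X, Y) = 6 gives 23/22.
E[X | max(X, Y) = 6] = (23/22) / (8/33) = 69/16.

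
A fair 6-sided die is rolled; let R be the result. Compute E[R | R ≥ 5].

11/2

Given R ≥ 5, R is equally likely to be any of {5, 6}.
E[R | R ≥ 5] = (5 + 6) / 2 = 11/2.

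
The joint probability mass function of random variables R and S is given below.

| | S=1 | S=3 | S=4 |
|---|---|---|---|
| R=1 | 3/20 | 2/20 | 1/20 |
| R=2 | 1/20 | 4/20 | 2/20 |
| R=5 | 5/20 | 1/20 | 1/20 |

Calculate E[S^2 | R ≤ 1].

P(R ≤ 1) = 3/10.
Σ S^2·P over the event = 1·(3/20) + 9·(2/20) + 16·(1/20) = 37/20.
E[S^2 | R ≤ 1] = (37/20) / (3/10) = 37/6.

37/6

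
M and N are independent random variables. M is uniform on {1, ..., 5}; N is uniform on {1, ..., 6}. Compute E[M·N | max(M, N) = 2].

8/3

Outcomes with max(M, N) = 2: (1,2), (2,1), (2,2), each with probability 1/30.
E[M·N | max(M, N) = 2] = (2 + 2 + 4) / 3 = 8/3.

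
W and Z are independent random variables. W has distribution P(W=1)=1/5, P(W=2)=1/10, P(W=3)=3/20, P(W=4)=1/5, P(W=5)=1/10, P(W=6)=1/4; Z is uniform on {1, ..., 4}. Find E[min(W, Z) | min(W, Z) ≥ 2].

45/16

P(min(W, Z) ≥ 2) = 3/5.
Summing min(W,Z)·P(x,y) over outcomes with min(W, Z) ≥ 2 gives 27/16.
E[min(W, Z) | min(W, Z) ≥ 2] = (27/16) / (3/5) = 45/16.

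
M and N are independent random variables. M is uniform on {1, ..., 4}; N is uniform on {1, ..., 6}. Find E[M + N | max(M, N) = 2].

10/3

Outcomes with max(M, N) = 2: (1,2), (2,1), (2,2), each with probability 1/24.
E[M + N | max(M, N) = 2] = (3 + 3 + 4) / 3 = 10/3.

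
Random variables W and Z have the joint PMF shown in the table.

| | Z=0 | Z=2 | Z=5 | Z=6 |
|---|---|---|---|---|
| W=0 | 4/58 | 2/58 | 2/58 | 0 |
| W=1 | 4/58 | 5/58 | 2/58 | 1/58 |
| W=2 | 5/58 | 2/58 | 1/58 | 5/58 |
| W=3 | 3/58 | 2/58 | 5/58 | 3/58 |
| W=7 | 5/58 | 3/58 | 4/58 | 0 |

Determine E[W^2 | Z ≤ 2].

P(Z ≤ 2) = 35/58.
Summing W^2·P(W=x,Z=y) over the conditioning event gives 237/29.
E[W^2 | Z ≤ 2] = (237/29) / (35/58) = 474/35.

474/35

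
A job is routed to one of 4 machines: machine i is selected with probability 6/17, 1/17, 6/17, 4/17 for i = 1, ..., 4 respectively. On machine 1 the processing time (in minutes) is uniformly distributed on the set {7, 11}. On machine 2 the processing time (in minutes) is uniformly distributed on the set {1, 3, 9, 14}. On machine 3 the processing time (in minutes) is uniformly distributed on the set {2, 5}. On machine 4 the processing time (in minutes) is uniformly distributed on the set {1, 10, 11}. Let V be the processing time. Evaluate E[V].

1333/204

E[V | machine 1] = (7+11)/2 = 9.
E[V | machine 2] = (1+3+9+14)/4 = 27/4.
E[V | machine 3] = (2+5)/2 = 7/2.
E[V | machine 4] = (1+10+11)/3 = 22/3.
By the law of total expectation,
E[V] = (6/17)·(9) + (1/17)·(27/4) + (6/17)·(7/2) + (4/17)·(22/3) = 1333/204.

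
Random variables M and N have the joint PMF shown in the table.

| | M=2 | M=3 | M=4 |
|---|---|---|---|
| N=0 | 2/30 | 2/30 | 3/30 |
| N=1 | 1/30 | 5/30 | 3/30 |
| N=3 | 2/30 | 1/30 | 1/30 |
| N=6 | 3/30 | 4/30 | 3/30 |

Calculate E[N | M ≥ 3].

P(M ≥ 3) = 11/15.
Σ N·P over the event = 0·(2/30) + 1·(5/30) + 3·(1/30) + 6·(4/30) + 0·(3/30) + 1·(3/30) + 3·(1/30) + 6·(3/30) = 28/15.
E[N | M ≥ 3] = (28/15) / (11/15) = 28/11.

28/11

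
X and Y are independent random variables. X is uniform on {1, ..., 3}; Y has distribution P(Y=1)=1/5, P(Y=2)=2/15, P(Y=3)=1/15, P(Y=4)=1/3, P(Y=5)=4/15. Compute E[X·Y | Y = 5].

10

P(Y = 5) = 4/15.
Summing XY·P(x,y) over outcomes with Y = 5 gives 8/3.
E[X·Y | Y = 5] = (8/3) / (4/15) = 10.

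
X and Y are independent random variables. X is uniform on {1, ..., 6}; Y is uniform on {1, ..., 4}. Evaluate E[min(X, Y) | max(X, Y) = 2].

4/3

P(max(X, Y) = 2) = 1/8.
Summing min(X,Y)·P(x,y) over outcomes with max(X, Y) = 2 gives 1/6.
E[min(X, Y) | max(X, Y) = 2] = (1/6) / (1/8) = 4/3.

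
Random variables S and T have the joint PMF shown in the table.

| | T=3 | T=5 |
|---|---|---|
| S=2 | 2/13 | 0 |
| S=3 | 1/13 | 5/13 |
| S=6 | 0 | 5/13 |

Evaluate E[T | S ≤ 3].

17/4

P(S ≤ 3) = 8/13.
Σ T·P over the event = 3·(2/13) + 3·(1/13) + 5·(5/13) = 34/13.
E[T | S ≤ 3] = (34/13) / (8/13) = 17/4.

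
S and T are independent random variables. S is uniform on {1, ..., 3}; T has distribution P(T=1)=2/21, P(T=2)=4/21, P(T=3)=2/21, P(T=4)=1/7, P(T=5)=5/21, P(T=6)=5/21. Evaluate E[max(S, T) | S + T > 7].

17/3

P(S + T > 7) = 5/21.
Summing max(S,T)·P(x,y) over outcomes with S + T > 7 gives 85/63.
E[max(S, T) | S + T > 7] = (85/63) / (5/21) = 17/3.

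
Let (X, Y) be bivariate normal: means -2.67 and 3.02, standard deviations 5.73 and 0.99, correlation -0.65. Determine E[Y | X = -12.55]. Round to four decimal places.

The regression of Y on X has slope ρ·σ_Y/σ_X and passes through (μ_X, μ_Y).
E[Y | X=-12.55] = 3.02 + (-0.65)·(0.99/5.73)·(-12.55 − (-2.67)) = 3.02 + (-0.112304)·(-9.88) = 4.1296.

4.1296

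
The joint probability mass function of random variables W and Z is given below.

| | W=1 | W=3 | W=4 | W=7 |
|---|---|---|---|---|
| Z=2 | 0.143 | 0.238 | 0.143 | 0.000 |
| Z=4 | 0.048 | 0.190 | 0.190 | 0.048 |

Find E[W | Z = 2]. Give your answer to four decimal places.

P(Z = 2) = 0.524.
Summing W·P(W=x,Z=y) over the conditioning event gives 1.429.
E[W | Z = 2] = (1.429) / (0.524) = 2.7271.

2.7271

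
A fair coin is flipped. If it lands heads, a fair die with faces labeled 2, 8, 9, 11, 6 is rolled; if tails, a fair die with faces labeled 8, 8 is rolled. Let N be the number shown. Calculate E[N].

E[N | heads] = (2+8+9+11+6)/5 = 36/5.
E[N | tails] = (8+8)/2 = 8.
E[N] = (1/2)·(36/5) + (1/2)·(8) = 38/5.

38/5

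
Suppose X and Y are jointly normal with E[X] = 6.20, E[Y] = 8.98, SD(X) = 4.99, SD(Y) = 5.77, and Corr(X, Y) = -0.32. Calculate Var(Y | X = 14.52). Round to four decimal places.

For a bivariate normal, Var(Y | X=x) = σ_Y²(1 − ρ²).
Var(Y | X=14.52) = (5.77)²·(1 − (-0.32)²) = 33.2929·0.8976 = 29.8837.

29.8837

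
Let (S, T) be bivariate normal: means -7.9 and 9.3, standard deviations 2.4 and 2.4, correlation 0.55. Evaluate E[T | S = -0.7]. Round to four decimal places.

13.2600

E[T | S=x] = μ_T + ρ(σ_T/σ_S)(x − μ_S) for jointly normal variables.
E[T | S=-0.7] = 9.3 + (0.55)·(2.4/2.4)·(-0.7 − (-7.9)) = 9.3 + (0.55)·(7.2) = 13.2600.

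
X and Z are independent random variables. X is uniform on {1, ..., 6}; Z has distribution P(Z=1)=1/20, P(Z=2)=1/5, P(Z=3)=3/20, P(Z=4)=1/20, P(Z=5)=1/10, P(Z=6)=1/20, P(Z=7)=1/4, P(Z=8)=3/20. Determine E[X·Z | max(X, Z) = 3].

81/14

P(max(X, Z) = 3) = 7/60.
Summing XZ·P(x,y) over outcomes with max(X, Z) = 3 gives 27/40.
E[X·Z | max(X, Z) = 3] = (27/40) / (7/60) = 81/14.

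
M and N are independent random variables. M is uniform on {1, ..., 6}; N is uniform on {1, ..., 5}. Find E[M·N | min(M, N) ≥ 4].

45/2

Outcomes with min(M, N) ≥ 4: (4,4), (4,5), (5,4), (5,5), (6,4), (6,5), each with probability 1/30.
E[M·N | min(M, N) ≥ 4] = (16 + 20 + 20 + 25 + 24 + 30) / 6 = 45/2.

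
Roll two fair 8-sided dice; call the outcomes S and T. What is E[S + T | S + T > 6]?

P(S + T > 6) = 49/64.
Summing (S+T)·P(x,y) over outcomes with S + T > 6 gives 253/32.
E[S + T | S + T > 6] = (253/32) / (49/64) = 506/49.

506/49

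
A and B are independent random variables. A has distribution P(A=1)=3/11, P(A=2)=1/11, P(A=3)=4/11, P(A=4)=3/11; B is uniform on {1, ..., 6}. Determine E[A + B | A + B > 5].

15/2

P(A + B > 5) = 20/33.
Summing (A+B)·P(x,y) over outcomes with A + B > 5 gives 50/11.
E[A + B | A + B > 5] = (50/11) / (20/33) = 15/2.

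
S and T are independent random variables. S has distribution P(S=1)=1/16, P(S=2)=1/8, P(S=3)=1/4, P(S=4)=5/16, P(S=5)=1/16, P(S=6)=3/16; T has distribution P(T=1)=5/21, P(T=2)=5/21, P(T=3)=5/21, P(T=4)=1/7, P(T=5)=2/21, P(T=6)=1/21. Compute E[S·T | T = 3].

P(T = 3) = 5/21.
Summing ST·P(x,y) over outcomes with T = 3 gives 75/28.
E[S·T | T = 3] = (75/28) / (5/21) = 45/4.

45/4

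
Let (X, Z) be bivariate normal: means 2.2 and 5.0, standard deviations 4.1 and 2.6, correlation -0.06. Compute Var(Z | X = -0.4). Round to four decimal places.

6.7357

The conditional variance in a bivariate normal is σ_Z²(1 − ρ²), independent of x.
Var(Z | X=-0.4) = (2.6)²·(1 − (-0.06)²) = 6.76·0.9964 = 6.7357.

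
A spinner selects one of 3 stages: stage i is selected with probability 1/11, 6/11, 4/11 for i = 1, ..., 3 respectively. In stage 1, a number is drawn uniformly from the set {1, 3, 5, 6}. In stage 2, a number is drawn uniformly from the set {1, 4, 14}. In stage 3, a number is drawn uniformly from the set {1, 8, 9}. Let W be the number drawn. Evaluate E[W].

E[W | stage 1] = (1+3+5+6)/4 = 15/4.
E[W | stage 2] = (1+4+14)/3 = 19/3.
E[W | stage 3] = (1+8+9)/3 = 6.
E[W] = (1/11)·(15/4) + (6/11)·(19/3) + (4/11)·(6) = 263/44.

263/44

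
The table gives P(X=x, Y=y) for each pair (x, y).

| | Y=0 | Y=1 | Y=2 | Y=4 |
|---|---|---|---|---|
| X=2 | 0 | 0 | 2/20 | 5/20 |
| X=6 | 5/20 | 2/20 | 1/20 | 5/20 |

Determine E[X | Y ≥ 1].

P(Y ≥ 1) = 3/4.
Σ X·P over the event = 2·(2/20) + 2·(5/20) + 6·(2/20) + 6·(1/20) + 6·(5/20) = 31/10.
E[X | Y ≥ 1] = (31/10) / (3/4) = 62/15.

62/15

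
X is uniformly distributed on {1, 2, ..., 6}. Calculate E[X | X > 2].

Given X > 2, X is equally likely to be any of {3, 4, 5, 6}.
E[X | X > 2] = (3 + 4 + 5 + 6) / 4 = 9/2.

9/2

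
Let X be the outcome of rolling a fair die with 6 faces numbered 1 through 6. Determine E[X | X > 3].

Given X > 3, X is equally likely to be any of {4, 5, 6}.
E[X | X > 3] = (4 + 5 + 6) / 3 = 5.

5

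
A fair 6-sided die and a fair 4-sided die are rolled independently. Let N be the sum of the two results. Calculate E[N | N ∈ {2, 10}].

6

P(N ∈ {2, 10}) = 1/12.
Σ over the event: 2·1/24 + 10·1/24 = 1/2.
E[N | N ∈ {2, 10}] = (1/2) / (1/12) = 6.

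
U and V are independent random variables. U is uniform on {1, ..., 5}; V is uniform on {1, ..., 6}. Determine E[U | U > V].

4

Outcomes with U > V: (2,1), (3,1), (3,2), (4,1), (4,2), (4,3), (5,1), (5,2), (5,3), (5,4), each with probability 1/30.
E[U | U > V] = (2 + 3 + 3 + 4 + 4 + 4 + 5 + 5 + 5 + 5) / 10 = 4.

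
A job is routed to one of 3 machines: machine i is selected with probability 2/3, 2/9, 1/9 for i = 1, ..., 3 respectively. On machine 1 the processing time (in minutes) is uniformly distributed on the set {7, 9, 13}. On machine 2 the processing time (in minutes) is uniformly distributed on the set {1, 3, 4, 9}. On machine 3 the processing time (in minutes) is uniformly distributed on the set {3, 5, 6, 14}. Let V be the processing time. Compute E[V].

E[V | machine 1] = (7+9+13)/3 = 29/3.
E[V | machine 2] = (1+3+4+9)/4 = 17/4.
E[V | machine 3] = (3+5+6+14)/4 = 7.
E[V] = (2/3)·(29/3) + (2/9)·(17/4) + (1/9)·(7) = 49/6.

49/6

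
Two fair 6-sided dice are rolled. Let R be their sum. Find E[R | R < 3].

P(R < 3) = 1/36.
Σ over the event: 2·1/36 = 1/18.
E[R | R < 3] = (1/18) / (1/36) = 2.

2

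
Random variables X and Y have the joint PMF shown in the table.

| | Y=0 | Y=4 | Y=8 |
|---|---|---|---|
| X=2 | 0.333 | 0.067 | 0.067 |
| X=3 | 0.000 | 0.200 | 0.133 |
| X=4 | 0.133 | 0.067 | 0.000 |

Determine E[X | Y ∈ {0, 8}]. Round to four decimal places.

P(Y ∈ {0, 8}) = 0.666.
Σ X·P over the event = 2·(0.333) + 2·(0.067) + 3·(0.133) + 4·(0.133) = 1.731.
E[X | Y ∈ {0, 8}] = (1.731) / (0.666) = 2.5991.

2.5991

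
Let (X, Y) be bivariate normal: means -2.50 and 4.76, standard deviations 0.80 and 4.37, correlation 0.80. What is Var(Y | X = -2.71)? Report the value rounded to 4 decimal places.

6.8749

For a bivariate normal, Var(Y | X=x) = σ_Y²(1 − ρ²).
Var(Y | X=-2.71) = (4.37)²·(1 − (0.80)²) = 19.0969·0.36 = 6.8749.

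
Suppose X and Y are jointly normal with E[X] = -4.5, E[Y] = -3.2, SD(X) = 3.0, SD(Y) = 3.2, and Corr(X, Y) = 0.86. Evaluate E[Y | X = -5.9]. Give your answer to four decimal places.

For a bivariate normal, E[Y | X=x] = μ_Y + ρ·(σ_Y/σ_X)·(x − μ_X).
E[Y | X=-5.9] = -3.2 + (0.86)·(3.2/3.0)·(-5.9 − (-4.5)) = -3.2 + (0.91733)·(-1.4) = -4.4843.

-4.4843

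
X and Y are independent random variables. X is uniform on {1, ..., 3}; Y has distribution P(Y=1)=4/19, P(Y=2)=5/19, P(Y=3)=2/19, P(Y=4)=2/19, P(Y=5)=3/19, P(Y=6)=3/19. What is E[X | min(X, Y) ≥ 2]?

5/2

P(min(X, Y) ≥ 2) = 10/19.
Summing X·P(x,y) over outcomes with min(X, Y) ≥ 2 gives 25/19.
E[X | min(X, Y) ≥ 2] = (25/19) / (10/19) = 5/2.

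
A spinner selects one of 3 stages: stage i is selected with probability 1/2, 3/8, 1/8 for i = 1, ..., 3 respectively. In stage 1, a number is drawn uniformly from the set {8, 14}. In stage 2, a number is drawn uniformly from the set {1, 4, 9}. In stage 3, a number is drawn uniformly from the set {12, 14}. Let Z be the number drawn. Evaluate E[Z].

E[Z | stage 1] = (8+14)/2 = 11.
E[Z | stage 2] = (1+4+9)/3 = 14/3.
E[Z | stage 3] = (12+14)/2 = 13.
E[Z] = (1/2)·(11) + (3/8)·(14/3) + (1/8)·(13) = 71/8.

71/8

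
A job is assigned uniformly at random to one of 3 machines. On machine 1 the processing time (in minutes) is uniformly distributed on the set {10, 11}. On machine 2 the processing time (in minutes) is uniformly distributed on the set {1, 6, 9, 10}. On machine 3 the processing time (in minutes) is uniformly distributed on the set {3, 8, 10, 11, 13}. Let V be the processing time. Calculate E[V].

26/3

E[V | machine 1] = (10+11)/2 = 21/2.
E[V | machine 2] = (1+6+9+10)/4 = 13/2.
E[V | machine 3] = (3+8+10+11+13)/5 = 9.
By the law of total expectation,
E[V] = (1/3)·(21/2) + (1/3)·(13/2) + (1/3)·(9) = 26/3.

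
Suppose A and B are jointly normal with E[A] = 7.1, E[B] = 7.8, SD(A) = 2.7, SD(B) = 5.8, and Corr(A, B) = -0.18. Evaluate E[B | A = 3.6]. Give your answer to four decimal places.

For a bivariate normal, E[B | A=x] = μ_B + ρ·(σ_B/σ_A)·(x − μ_A).
E[B | A=3.6] = 7.8 + (-0.18)·(5.8/2.7)·(3.6 − (7.1)) = 7.8 + (-0.38667)·(-3.5) = 9.1533.

9.1533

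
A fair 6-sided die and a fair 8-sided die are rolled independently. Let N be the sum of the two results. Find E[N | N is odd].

8

P(N is odd) = 1/2.
Σ over the event: 3·1/24 + 5·1/12 + 7·1/8 + 9·1/8 + 11·1/12 + 13·1/24 = 4.
E[N | N is odd] = (4) / (1/2) = 8.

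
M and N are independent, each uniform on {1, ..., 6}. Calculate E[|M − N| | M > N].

P(M > N) = 5/12.
Summing |M−N|·P(x,y) over outcomes with M > N gives 35/36.
E[|M − N| | M > N] = (35/36) / (5/12) = 7/3.

7/3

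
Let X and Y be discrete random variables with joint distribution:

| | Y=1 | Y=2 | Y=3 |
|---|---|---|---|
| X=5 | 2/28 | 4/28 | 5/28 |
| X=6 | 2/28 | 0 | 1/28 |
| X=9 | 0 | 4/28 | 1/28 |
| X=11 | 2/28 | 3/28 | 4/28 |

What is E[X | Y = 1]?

22/3

P(Y = 1) = 3/14.
Σ X·P over the event = 5·(2/28) + 6·(2/28) + 11·(2/28) = 11/7.
E[X | Y = 1] = (11/7) / (3/14) = 22/3.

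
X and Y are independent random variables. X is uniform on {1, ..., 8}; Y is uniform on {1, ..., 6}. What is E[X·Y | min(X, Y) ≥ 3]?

99/4

P(min(X, Y) ≥ 3) = 1/2.
Summing XY·P(x,y) over outcomes with min(X, Y) ≥ 3 gives 99/8.
E[X·Y | min(X, Y) ≥ 3] = (99/8) / (1/2) = 99/4.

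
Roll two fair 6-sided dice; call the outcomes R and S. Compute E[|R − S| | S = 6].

5/2

Outcomes with S = 6: (1,6), (2,6), (3,6), (4,6), (5,6), (6,6), each with probability 1/36.
E[|R − S| | S = 6] = (5 + 4 + 3 + 2 + 1 + 0) / 6 = 5/2.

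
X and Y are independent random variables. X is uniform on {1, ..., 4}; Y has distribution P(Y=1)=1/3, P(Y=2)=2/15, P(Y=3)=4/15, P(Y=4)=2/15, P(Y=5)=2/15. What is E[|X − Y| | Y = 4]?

3/2

P(Y = 4) = 2/15.
Summing |X−Y|·P(x,y) over outcomes with Y = 4 gives 1/5.
E[|X − Y| | Y = 4] = (1/5) / (2/15) = 3/2.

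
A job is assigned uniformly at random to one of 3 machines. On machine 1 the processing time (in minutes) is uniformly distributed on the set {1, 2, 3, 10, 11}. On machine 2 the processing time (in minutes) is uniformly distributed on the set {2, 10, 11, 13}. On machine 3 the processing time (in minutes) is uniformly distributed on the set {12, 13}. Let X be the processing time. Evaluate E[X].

E[X | machine 1] = (1+2+3+10+11)/5 = 27/5.
E[X | machine 2] = (2+10+11+13)/4 = 9.
E[X | machine 3] = (12+13)/2 = 25/2.
By the law of total expectation,
E[X] = (1/3)·(27/5) + (1/3)·(9) + (1/3)·(25/2) = 269/30.

269/30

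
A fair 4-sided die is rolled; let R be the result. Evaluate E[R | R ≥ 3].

7/2

Given R ≥ 3, R is equally likely to be any of {3, 4}.
E[R | R ≥ 3] = (3 + 4) / 2 = 7/2.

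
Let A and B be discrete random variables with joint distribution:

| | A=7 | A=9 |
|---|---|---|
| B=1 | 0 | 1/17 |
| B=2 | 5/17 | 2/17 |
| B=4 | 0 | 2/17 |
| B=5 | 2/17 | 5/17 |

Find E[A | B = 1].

9

P(B = 1) = 1/17.
Σ A·P over the event = 9·(1/17) = 9/17.
E[A | B = 1] = (9/17) / (1/17) = 9.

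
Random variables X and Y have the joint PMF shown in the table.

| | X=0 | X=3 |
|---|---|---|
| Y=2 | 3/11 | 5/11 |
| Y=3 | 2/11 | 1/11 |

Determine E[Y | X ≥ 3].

13/6

P(X ≥ 3) = 6/11.
Σ Y·P over the event = 2·(5/11) + 3·(1/11) = 13/11.
E[Y | X ≥ 3] = (13/11) / (6/11) = 13/6.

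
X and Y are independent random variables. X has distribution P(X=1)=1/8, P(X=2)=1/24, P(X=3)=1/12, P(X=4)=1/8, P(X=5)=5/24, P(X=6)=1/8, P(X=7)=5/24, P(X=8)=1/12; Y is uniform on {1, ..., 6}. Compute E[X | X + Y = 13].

51/7

P(X + Y = 13) = 7/144.
Summing X·P(x,y) over outcomes with X + Y = 13 gives 17/48.
E[X | X + Y = 13] = (17/48) / (7/144) = 51/7.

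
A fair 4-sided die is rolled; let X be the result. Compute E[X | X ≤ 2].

Given X ≤ 2, X is equally likely to be any of {1, 2}.
E[X | X ≤ 2] = (1 + 2) / 2 = 3/2.

3/2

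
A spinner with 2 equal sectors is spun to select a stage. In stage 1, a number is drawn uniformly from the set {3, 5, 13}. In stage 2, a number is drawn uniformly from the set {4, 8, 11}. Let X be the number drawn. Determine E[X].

E[X | stage 1] = (3+5+13)/3 = 7.
E[X | stage 2] = (4+8+11)/3 = 23/3.
E[X] = (1/2)·(7) + (1/2)·(23/3) = 22/3.

22/3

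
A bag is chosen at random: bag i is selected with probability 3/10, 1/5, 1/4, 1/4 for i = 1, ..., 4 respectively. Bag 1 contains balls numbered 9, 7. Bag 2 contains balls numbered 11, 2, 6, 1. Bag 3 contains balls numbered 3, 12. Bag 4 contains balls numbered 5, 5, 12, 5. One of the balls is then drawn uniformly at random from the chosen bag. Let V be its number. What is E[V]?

557/80

E[V | bag 1] = (9+7)/2 = 8.
E[V | bag 2] = (11+2+6+1)/4 = 5.
E[V | bag 3] = (3+12)/2 = 15/2.
E[V | bag 4] = (5+5+12+5)/4 = 27/4.
E[V] = (3/10)·(8) + (1/5)·(5) + (1/4)·(15/2) + (1/4)·(27/4) = 557/80.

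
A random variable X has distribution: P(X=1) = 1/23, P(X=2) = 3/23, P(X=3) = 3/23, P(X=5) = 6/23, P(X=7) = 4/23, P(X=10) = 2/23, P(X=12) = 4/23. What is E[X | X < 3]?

7/4

P(X < 3) = 4/23.
Σ over the event: 1·1/23 + 2·3/23 = 7/23.
E[X | X < 3] = (7/23) / (4/23) = 7/4.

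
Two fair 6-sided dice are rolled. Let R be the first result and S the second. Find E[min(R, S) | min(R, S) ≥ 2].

16/5

P(min(R, S) ≥ 2) = 25/36.
Summing min(R,S)·P(x,y) over outcomes with min(R, S) ≥ 2 gives 20/9.
E[min(R, S) | min(R, S) ≥ 2] = (20/9) / (25/36) = 16/5.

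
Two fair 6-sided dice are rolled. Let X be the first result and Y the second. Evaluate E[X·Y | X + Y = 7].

P(X + Y = 7) = 1/6.
Summing XY·P(x,y) over outcomes with X + Y = 7 gives 14/9.
E[X·Y | X + Y = 7] = (14/9) / (1/6) = 28/3.

28/3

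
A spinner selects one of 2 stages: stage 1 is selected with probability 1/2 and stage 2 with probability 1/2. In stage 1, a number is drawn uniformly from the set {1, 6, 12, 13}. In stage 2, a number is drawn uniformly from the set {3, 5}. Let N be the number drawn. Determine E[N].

E[N | stage 1] = (1+6+12+13)/4 = 8.
E[N | stage 2] = (3+5)/2 = 4.
E[N] = (1/2)·(8) + (1/2)·(4) = 6.

6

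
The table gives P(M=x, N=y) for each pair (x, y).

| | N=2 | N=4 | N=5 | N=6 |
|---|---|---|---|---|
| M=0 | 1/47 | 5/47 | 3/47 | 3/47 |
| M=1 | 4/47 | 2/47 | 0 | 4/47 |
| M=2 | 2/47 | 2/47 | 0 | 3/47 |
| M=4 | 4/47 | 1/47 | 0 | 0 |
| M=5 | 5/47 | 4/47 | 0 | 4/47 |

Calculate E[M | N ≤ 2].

P(N ≤ 2) = 16/47.
Σ M·P over the event = 0·(1/47) + 1·(4/47) + 2·(2/47) + 4·(4/47) + 5·(5/47) = 49/47.
E[M | N ≤ 2] = (49/47) / (16/47) = 49/16.

49/16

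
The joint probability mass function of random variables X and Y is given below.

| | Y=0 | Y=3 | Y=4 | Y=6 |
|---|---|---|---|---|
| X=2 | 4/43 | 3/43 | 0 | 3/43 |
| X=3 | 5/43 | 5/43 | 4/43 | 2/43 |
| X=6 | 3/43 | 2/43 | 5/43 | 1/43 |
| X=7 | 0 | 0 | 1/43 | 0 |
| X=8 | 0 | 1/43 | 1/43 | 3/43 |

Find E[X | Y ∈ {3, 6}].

P(Y ∈ {3, 6}) = 20/43.
Σ X·P over the event = 2·(3/43) + 2·(3/43) + 3·(5/43) + 3·(2/43) + 6·(2/43) + 6·(1/43) + 8·(1/43) + 8·(3/43) = 83/43.
E[X | Y ∈ {3, 6}] = (83/43) / (20/43) = 83/20.

83/20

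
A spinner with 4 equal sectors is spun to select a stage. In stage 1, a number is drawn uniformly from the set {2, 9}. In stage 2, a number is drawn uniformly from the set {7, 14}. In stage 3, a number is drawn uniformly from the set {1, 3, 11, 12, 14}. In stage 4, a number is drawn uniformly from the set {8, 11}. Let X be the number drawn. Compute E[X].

337/40

E[X | stage 1] = (2+9)/2 = 11/2.
E[X | stage 2] = (7+14)/2 = 21/2.
E[X | stage 3] = (1+3+11+12+14)/5 = 41/5.
E[X | stage 4] = (8+11)/2 = 19/2.
By the law of total expectation,
E[X] = (1/4)·(11/2) + (1/4)·(21/2) + (1/4)·(41/5) + (1/4)·(19/2) = 337/40.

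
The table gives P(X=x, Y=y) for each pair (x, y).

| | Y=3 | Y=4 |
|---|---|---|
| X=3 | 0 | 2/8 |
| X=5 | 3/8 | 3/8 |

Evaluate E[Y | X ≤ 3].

4

P(X ≤ 3) = 1/4.
Σ Y·P over the event = 4·(2/8) = 1.
E[Y | X ≤ 3] = (1) / (1/4) = 4.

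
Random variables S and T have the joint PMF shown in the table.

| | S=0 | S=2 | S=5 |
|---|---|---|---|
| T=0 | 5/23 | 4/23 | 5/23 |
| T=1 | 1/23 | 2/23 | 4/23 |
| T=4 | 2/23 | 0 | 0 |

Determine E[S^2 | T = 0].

141/14

P(T = 0) = 14/23.
Σ S^2·P over the event = 0·(5/23) + 4·(4/23) + 25·(5/23) = 141/23.
E[S^2 | T = 0] = (141/23) / (14/23) = 141/14.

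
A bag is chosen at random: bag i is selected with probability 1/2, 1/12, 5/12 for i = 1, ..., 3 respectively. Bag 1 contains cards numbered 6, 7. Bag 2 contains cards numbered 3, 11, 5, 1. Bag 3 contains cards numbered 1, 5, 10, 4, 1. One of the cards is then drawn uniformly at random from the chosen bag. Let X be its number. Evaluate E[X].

65/12

E[X | bag 1] = (6+7)/2 = 13/2.
E[X | bag 2] = (3+11+5+1)/4 = 5.
E[X | bag 3] = (1+5+10+4+1)/5 = 21/5.
By the law of total expectation,
E[X] = (1/2)·(13/2) + (1/12)·(5) + (5/12)·(21/5) = 65/12.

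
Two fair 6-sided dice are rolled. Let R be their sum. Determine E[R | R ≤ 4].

10/3

P(R ≤ 4) = 1/6.
Σ over the event: 2·1/36 + 3·1/18 + 4·1/12 = 5/9.
E[R | R ≤ 4] = (5/9) / (1/6) = 10/3.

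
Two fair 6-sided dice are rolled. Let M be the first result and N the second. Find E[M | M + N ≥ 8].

P(M + N ≥ 8) = 5/12.
Summing M·P(x,y) over outcomes with M + N ≥ 8 gives 35/18.
E[M | M + N ≥ 8] = (35/18) / (5/12) = 14/3.

14/3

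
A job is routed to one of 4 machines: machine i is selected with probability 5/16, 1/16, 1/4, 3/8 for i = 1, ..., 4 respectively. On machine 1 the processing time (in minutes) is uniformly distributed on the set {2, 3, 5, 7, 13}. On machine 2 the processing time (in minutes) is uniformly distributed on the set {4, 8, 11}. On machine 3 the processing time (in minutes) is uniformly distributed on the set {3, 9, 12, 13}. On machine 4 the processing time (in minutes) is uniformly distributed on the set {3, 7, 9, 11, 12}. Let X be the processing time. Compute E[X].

E[X | machine 1] = (2+3+5+7+13)/5 = 6.
E[X | machine 2] = (4+8+11)/3 = 23/3.
E[X | machine 3] = (3+9+12+13)/4 = 37/4.
E[X | machine 4] = (3+7+9+11+12)/5 = 42/5.
E[X] = (5/16)·(6) + (1/16)·(23/3) + (1/4)·(37/4) + (3/8)·(42/5) = 469/60.

469/60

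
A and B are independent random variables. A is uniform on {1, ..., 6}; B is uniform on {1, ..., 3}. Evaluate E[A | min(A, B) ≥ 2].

P(min(A, B) ≥ 2) = 5/9.
Summing A·P(x,y) over outcomes with min(A, B) ≥ 2 gives 20/9.
E[A | min(A, B) ≥ 2] = (20/9) / (5/9) = 4.

4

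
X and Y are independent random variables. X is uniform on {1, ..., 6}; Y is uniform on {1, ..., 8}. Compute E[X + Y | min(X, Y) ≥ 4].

P(min(X, Y) ≥ 4) = 5/16.
Summing (X+Y)·P(x,y) over outcomes with min(X, Y) ≥ 4 gives 55/16.
E[X + Y | min(X, Y) ≥ 4] = (55/16) / (5/16) = 11.

11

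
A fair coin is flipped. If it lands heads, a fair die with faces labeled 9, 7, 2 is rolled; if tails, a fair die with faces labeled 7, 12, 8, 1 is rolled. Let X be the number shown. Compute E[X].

E[X | heads] = (9+7+2)/3 = 6.
E[X | tails] = (7+12+8+1)/4 = 7.
E[X] = (1/2)·(6) + (1/2)·(7) = 13/2.

13/2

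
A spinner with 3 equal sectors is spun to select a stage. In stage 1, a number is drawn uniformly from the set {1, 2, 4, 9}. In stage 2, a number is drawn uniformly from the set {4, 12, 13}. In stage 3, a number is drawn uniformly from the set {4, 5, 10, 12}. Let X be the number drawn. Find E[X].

E[X | stage 1] = (1+2+4+9)/4 = 4.
E[X | stage 2] = (4+12+13)/3 = 29/3.
E[X | stage 3] = (4+5+10+12)/4 = 31/4.
E[X] = (1/3)·(4) + (1/3)·(29/3) + (1/3)·(31/4) = 257/36.

257/36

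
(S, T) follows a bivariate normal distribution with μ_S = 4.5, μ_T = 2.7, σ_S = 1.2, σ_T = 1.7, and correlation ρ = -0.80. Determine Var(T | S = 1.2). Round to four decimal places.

Var(T | S=x) = (1 − ρ²)·σ_T².
Var(T | S=1.2) = (1.7)²·(1 − (-0.80)²) = 2.89·0.36 = 1.0404.

1.0404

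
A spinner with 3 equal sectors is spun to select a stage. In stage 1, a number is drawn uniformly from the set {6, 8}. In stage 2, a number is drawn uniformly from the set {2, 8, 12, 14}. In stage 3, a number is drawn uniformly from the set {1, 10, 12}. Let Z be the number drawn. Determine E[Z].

71/9

E[Z | stage 1] = (6+8)/2 = 7.
E[Z | stage 2] = (2+8+12+14)/4 = 9.
E[Z | stage 3] = (1+10+12)/3 = 23/3.
By the law of total expectation,
E[Z] = (1/3)·(7) + (1/3)·(9) + (1/3)·(23/3) = 71/9.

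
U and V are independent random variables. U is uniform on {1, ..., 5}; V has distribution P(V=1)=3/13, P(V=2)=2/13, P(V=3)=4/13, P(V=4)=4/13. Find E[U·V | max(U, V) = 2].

P(max(U, V) = 2) = 7/65.
Summing UV·P(x,y) over outcomes with max(U, V) = 2 gives 18/65.
E[U·V | max(U, V) = 2] = (18/65) / (7/65) = 18/7.

18/7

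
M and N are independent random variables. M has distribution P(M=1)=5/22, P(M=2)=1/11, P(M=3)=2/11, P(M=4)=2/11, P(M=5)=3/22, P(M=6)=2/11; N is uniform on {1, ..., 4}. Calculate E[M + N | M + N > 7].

P(M + N > 7) = 1/4.
Summing (M+N)·P(x,y) over outcomes with M + N > 7 gives 191/88.
E[M + N | M + N > 7] = (191/88) / (1/4) = 191/22.

191/22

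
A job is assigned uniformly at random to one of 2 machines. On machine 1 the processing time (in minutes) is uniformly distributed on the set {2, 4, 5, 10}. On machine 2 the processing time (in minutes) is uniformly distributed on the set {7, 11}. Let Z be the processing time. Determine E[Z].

E[Z | machine 1] = (2+4+5+10)/4 = 21/4.
E[Z | machine 2] = (7+11)/2 = 9.
E[Z] = (1/2)·(21/4) + (1/2)·(9) = 57/8.

57/8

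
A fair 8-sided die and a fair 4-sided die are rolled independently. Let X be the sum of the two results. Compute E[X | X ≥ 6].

P(X ≥ 6) = 11/16.
Σ over the event: 6·1/8 + 7·1/8 + 8·1/8 + 9·1/8 + 10·3/32 + 11·1/16 + 12·1/32 = 23/4.
E[X | X ≥ 6] = (23/4) / (11/16) = 92/11.

92/11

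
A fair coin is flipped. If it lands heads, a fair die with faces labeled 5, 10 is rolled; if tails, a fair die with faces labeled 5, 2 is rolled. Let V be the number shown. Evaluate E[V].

E[V | heads] = (5+10)/2 = 15/2.
E[V | tails] = (5+2)/2 = 7/2.
By the law of total expectation,
E[V] = (1/2)·(15/2) + (1/2)·(7/2) = 11/2.

11/2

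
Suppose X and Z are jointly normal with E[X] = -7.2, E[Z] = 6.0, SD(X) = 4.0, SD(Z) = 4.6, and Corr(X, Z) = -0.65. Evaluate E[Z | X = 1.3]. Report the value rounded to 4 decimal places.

The regression of Z on X has slope ρ·σ_Z/σ_X and passes through (μ_X, μ_Z).
E[Z | X=1.3] = 6.0 + (-0.65)·(4.6/4.0)·(1.3 − (-7.2)) = 6.0 + (-0.7475)·(8.5) = -0.3538.

-0.3538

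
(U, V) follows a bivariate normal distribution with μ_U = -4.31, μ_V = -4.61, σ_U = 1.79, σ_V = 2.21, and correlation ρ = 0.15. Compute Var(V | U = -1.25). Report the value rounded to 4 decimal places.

4.7742

For a bivariate normal, Var(V | U=x) = σ_V²(1 − ρ²).
Var(V | U=-1.25) = (2.21)²·(1 − (0.15)²) = 4.8841·0.9775 = 4.7742.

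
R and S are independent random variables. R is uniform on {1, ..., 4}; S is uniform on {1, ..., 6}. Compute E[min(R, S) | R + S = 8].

Outcomes with R + S = 8: (2,6), (3,5), (4,4), each with probability 1/24.
E[min(R, S) | R + S = 8] = (2 + 3 + 4) / 3 = 3.

3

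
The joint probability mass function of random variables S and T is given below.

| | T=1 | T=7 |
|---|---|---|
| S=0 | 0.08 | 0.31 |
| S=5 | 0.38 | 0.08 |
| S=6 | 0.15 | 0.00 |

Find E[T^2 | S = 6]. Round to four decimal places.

P(S = 6) = 0.15.
Σ T^2·P over the event = 1·(0.15) = 0.15.
E[T^2 | S = 6] = (0.15) / (0.15) = 1.0000.

1.0000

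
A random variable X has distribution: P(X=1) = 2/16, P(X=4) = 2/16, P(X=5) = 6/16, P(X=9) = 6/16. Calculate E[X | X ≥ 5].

P(X ≥ 5) = 3/4.
Σ over the event: 5·3/8 + 9·3/8 = 21/4.
E[X | X ≥ 5] = (21/4) / (3/4) = 7.

7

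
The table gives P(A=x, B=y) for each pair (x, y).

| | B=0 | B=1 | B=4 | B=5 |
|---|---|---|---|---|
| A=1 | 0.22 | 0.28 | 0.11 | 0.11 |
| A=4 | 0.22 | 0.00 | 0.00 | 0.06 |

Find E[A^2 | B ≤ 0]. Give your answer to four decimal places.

P(B ≤ 0) = 0.44.
Σ A^2·P over the event = 1·(0.22) + 16·(0.22) = 3.74.
E[A^2 | B ≤ 0] = (3.74) / (0.44) = 8.5000.

8.5000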